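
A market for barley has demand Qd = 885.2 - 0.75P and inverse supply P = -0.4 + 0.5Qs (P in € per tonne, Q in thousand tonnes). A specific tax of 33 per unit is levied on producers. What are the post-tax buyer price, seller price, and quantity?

In direct form, Qs = 0.8 + 2P.
The tax drives a wedge P_b - P_s = 33. Substituting P_s = P_b - 33 into supply: Qs = -65.2 + 2P_b.
Market clearing requires 885.2 - 0.75P_b = -65.2 + 2P_b; hence 950.4 = 2.75P_b and P_b = 345.6.
Then P_s = 345.6 - 33 = 312.6 and Q = 885.2 - 0.75(345.6) = 626.

P_b = 345.6, P_s = 312.6, Q = 626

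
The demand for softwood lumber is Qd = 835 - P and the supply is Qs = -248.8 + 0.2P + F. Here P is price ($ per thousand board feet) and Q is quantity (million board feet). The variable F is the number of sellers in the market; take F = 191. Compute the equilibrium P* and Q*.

With F = 191, supply is Qs = -57.8 + 0.2P.
Set Qd = Qs: 835 - P = -57.8 + 0.2P, so 892.8 = 1.2P and P* = 744.
Substitute back: Q* = 835 - 744 = 91.

P* = 744, Q* = 91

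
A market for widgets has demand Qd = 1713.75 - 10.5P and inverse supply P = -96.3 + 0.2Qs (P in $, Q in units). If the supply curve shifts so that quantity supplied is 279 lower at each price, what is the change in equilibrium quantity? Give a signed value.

Solving each curve for Q: Qs = 481.5 + 5P.
Set Qd = Qs: 1713.75 - 10.5P = 481.5 + 5P, so 1232.25 = 15.5P and P* = 79.5.
Plugging P* into demand: Q* = 1713.75 - 10.5(79.5) = 879.
After the shift, supply is Qs = 202.5 + 5P.
New equilibrium: 1511.25 = 15.5P, so P = 97.5 and Q = 690.
ΔQ = 690 - 879 = -189.

ΔQ = -189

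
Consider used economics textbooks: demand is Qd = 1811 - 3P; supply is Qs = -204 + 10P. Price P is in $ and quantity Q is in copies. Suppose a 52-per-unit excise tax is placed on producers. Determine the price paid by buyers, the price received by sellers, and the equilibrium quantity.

P_b = 195, P_s = 143, Q = 1226

With a tax of 52 on producers, they supply based on the net price P_s = P_b - 52, so Qs = -724 + 10P_b.
Equate demand and the shifted supply: 1811 - 3P_b = -724 + 10P_b, giving 13P_b = 2535, so P_b = 195.
Then P_s = 195 - 52 = 143 and Q = 1811 - 3(195) = 1226.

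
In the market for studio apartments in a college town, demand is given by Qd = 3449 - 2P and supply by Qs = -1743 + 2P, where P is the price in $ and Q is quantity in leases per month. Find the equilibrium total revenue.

Total revenue = 1107194

Set Qd = Qs: 3449 - 2P = -1743 + 2P, so 5192 = 4P and P* = 1298.
From the demand curve, Q* = 3449 - 2(1298) = 853.
Total revenue = P* × Q* = 1298 × 853 = 1107194.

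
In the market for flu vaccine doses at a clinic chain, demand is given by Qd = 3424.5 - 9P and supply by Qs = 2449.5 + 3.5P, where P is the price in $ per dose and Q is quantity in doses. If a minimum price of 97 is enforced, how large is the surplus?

Surplus = 237.5

With P fixed at 97, quantity demanded is 2551.5 and quantity supplied is 2789.
Surplus = Qs - Qd = 2789 - 2551.5 = 237.5.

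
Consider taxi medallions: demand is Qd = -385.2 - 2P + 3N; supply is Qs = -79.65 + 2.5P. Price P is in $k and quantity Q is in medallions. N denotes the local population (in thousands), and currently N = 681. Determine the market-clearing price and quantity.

With N = 681, demand is Qd = 1657.8 - 2P.
Equating demand and supply, 1657.8 - 2P = -79.65 + 2.5P gives 4.5P = 1737.45, so P* = 386.1.
Plugging P* into demand: Q* = 1657.8 - 2(386.1) = 885.6.

P* = 386.1, Q* = 885.6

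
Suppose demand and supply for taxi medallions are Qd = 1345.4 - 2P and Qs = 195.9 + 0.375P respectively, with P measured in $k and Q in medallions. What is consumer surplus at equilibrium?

The market clears where 1345.4 - 2P = 195.9 + 0.375P. Rearranging, 2.375P = 1149.5, hence P* = 484.
Substitute back: Q* = 1345.4 - 2(484) = 377.4.
Demand choke price (Qd = 0): P = 1345.4/2 = 672.7. Consumer surplus = ½ × (672.7 - 484) × 377.4 = 35607.69.

Consumer surplus = 35607.69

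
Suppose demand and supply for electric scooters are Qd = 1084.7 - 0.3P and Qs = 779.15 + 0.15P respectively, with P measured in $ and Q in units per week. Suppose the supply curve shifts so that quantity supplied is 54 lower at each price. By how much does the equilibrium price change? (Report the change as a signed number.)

ΔP = 120

Set Qd = Qs: 1084.7 - 0.3P = 779.15 + 0.15P, so 305.55 = 0.45P and P* = 679.
From the demand curve, Q* = 1084.7 - 0.3(679) = 881.
After the shift, supply is Qs = 725.15 + 0.15P.
Re-solving, 0.45P = 359.55 gives P = 799 and Q = 845.
ΔP = 799 - 679 = 120.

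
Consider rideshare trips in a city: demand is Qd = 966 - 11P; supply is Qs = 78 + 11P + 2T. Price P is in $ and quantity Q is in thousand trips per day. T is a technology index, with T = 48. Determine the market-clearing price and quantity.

P* = 36, Q* = 570

With T = 48, supply is Qs = 174 + 11P.
The market clears where 966 - 11P = 174 + 11P. Rearranging, 22P = 792, hence P* = 36.
Then Q* = 966 - 11(36) = 570.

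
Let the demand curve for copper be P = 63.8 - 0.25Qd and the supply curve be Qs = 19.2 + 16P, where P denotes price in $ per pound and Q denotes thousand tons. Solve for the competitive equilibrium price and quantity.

P* = 11.8, Q* = 208

In direct form, Qd = 255.2 - 4P.
The market clears where 255.2 - 4P = 19.2 + 16P. Rearranging, 20P = 236, hence P* = 11.8.
Substitute back: Q* = 255.2 - 4(11.8) = 208.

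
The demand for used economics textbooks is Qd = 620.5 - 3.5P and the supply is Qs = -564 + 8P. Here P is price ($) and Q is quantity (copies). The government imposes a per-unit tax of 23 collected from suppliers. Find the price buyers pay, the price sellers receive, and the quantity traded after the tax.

The tax drives a wedge P_b - P_s = 23. Substituting P_s = P_b - 23 into supply: Qs = -748 + 8P_b.
Market clearing requires 620.5 - 3.5P_b = -748 + 8P_b; hence 1368.5 = 11.5P_b and P_b = 119.
So P_s = 96 and the quantity traded is Q = 620.5 - 3.5(119) = 204.

P_b = 119, P_s = 96, Q = 204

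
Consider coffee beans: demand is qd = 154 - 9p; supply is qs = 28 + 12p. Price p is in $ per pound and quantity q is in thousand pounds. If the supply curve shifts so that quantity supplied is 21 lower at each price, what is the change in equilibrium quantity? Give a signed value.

Δq = -9

Equating demand and supply, 154 - 9p = 28 + 12p gives 21p = 126, so p* = 6.
Then q* = 154 - 9(6) = 100.
After the shift, supply is qs = 7 + 12p.
New equilibrium: 147 = 21p, so p = 7 and q = 91.
Δq = 91 - 100 = -9.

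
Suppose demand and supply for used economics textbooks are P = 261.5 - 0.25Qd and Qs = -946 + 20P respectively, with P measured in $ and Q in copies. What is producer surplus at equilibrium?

Producer surplus = 12744.9

In direct form, Qd = 1046 - 4P.
Set Qd = Qs: 1046 - 4P = -946 + 20P, so 1992 = 24P and P* = 83.
Plugging P* into demand: Q* = 1046 - 4(83) = 714.
Supply choke price (Qs = 0): P = 47.3. Producer surplus = ½ × (83 - 47.3) × 714 = 12744.9.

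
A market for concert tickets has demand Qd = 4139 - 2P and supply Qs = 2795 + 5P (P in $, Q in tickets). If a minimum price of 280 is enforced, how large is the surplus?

Surplus = 616

With P fixed at 280, quantity demanded is 3579 and quantity supplied is 4195.
Surplus = Qs - Qd = 4195 - 3579 = 616.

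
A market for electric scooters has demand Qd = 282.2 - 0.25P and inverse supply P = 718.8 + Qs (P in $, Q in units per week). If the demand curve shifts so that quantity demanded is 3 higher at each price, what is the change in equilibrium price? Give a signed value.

Inverting to quantity form: Qs = -718.8 + P.
Equating demand and supply, 282.2 - 0.25P = -718.8 + P gives 1.25P = 1001, so P* = 800.8.
Then Q* = 282.2 - 0.25(800.8) = 82.
After the shift, demand is Qd = 285.2 - 0.25P.
The new intersection has 1004 = 1.25P, i.e. P = 803.2, Q = 84.4.
ΔP = 803.2 - 800.8 = 2.4.

ΔP = 2.4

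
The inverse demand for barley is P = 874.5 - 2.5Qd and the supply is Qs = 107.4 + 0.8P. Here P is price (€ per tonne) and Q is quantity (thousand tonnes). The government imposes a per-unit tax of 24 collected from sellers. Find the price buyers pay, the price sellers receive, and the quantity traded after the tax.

P_b = 218, P_s = 194, Q = 262.6

In direct form, Qd = 349.8 - 0.4P.
Sellers keep P_s = P_b - 24 per unit, so supply in terms of the buyer price is Qs = 88.2 + 0.8P_b.
Market clearing requires 349.8 - 0.4P_b = 88.2 + 0.8P_b; hence 261.6 = 1.2P_b and P_b = 218.
So P_s = 194 and the quantity traded is Q = 349.8 - 0.4(218) = 262.6.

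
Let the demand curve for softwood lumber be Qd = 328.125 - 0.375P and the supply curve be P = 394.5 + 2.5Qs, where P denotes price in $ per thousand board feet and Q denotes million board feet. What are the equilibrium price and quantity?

P* = 627, Q* = 93

Inverting to quantity form: Qs = -157.8 + 0.4P.
At equilibrium Qd = Qs, so 328.125 - 0.375P = -157.8 + 0.4P; collecting terms, 485.925 = 0.775P and P* = 627.
Substitute back: Q* = 328.125 - 0.375(627) = 93.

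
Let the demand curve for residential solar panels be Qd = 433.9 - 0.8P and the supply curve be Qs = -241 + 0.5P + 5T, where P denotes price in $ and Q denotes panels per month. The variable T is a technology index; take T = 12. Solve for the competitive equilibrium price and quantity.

With T = 12, supply is Qs = -181 + 0.5P.
Equating demand and supply, 433.9 - 0.8P = -181 + 0.5P gives 1.3P = 614.9, so P* = 473.
From the demand curve, Q* = 433.9 - 0.8(473) = 55.5.

P* = 473, Q* = 55.5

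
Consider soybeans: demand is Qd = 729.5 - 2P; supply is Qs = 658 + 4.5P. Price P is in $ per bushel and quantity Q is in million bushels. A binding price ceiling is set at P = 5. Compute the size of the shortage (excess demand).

Evaluating both curves at the ceiling price 5 gives Qd = 719.5, Qs = 680.5.
Shortage = Qd - Qs = 719.5 - 680.5 = 39.

Shortage = 39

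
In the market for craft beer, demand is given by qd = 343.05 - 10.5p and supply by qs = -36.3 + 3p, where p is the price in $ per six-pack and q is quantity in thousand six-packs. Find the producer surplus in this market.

Set qd = qs: 343.05 - 10.5p = -36.3 + 3p, so 379.35 = 13.5p and p* = 28.1.
Plugging p* into demand: q* = 343.05 - 10.5(28.1) = 48.
Supply choke price (qs = 0): p = 12.1. Producer surplus = ½ × (28.1 - 12.1) × 48 = 384.

Producer surplus = 384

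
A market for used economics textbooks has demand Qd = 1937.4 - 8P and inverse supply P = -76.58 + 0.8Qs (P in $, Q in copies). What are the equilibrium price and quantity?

Rewriting in direct form: Qs = 95.725 + 1.25P.
Set Qd = Qs: 1937.4 - 8P = 95.725 + 1.25P, so 1841.675 = 9.25P and P* = 199.1.
Then Q* = 1937.4 - 8(199.1) = 344.6.

P* = 199.1, Q* = 344.6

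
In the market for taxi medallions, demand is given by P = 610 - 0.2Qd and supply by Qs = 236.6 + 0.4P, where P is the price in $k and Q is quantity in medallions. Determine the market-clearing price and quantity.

P* = 521, Q* = 445

In direct form, Qd = 3050 - 5P.
Equating demand and supply, 3050 - 5P = 236.6 + 0.4P gives 5.4P = 2813.4, so P* = 521.
From the demand curve, Q* = 3050 - 5(521) = 445.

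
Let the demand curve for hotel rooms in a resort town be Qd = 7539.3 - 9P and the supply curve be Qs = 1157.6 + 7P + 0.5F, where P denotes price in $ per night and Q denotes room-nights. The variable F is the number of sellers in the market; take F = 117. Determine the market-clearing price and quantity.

With F = 117, supply is Qs = 1216.1 + 7P.
Equating demand and supply, 7539.3 - 9P = 1216.1 + 7P gives 16P = 6323.2, so P* = 395.2.
Then Q* = 7539.3 - 9(395.2) = 3982.5.

P* = 395.2, Q* = 3982.5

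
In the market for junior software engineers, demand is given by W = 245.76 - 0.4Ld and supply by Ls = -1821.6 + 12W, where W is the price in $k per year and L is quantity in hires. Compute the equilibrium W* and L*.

Inverting to quantity form: Ld = 614.4 - 2.5W.
At equilibrium Ld = Ls, so 614.4 - 2.5W = -1821.6 + 12W; collecting terms, 2436 = 14.5W and W* = 168.
Substitute back: L* = 614.4 - 2.5(168) = 194.4.

W* = 168, L* = 194.4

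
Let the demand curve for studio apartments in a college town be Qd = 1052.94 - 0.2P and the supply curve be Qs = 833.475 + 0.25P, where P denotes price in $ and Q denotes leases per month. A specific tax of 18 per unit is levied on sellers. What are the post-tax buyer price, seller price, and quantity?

The tax drives a wedge P_b - P_s = 18. Substituting P_s = P_b - 18 into supply: Qs = 828.975 + 0.25P_b.
Set Qd = Qs: 1052.94 - 0.2P_b = 828.975 + 0.25P_b, so 223.965 = 0.45P_b and P_b = 497.7.
Then P_s = 497.7 - 18 = 479.7 and Q = 1052.94 - 0.2(497.7) = 953.4.

P_b = 497.7, P_s = 479.7, Q = 953.4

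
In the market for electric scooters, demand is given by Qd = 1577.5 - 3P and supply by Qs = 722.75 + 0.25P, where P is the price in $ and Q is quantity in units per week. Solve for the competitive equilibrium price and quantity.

P* = 263, Q* = 788.5

Set Qd = Qs: 1577.5 - 3P = 722.75 + 0.25P, so 854.75 = 3.25P and P* = 263.
From the demand curve, Q* = 1577.5 - 3(263) = 788.5.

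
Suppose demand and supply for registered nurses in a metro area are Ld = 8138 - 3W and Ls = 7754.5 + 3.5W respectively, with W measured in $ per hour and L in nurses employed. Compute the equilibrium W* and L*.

W* = 59, L* = 7961

The market clears where 8138 - 3W = 7754.5 + 3.5W. Rearranging, 6.5W = 383.5, hence W* = 59.
Substitute back: L* = 8138 - 3(59) = 7961.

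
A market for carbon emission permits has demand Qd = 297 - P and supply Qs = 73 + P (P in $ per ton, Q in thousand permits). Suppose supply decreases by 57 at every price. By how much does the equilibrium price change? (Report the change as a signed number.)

ΔP = 28.5

Set Qd = Qs: 297 - P = 73 + P, so 224 = 2P and P* = 112.
Then Q* = 297 - 112 = 185.
After the shift, supply is Qs = 16 + P.
The new intersection has 281 = 2P, i.e. P = 140.5, Q = 156.5.
ΔP = 140.5 - 112 = 28.5.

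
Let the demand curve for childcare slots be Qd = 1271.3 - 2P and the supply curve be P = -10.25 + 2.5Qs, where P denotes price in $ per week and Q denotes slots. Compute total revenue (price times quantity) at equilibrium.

Total revenue = 113678.4

In direct form, Qs = 4.1 + 0.4P.
The market clears where 1271.3 - 2P = 4.1 + 0.4P. Rearranging, 2.4P = 1267.2, hence P* = 528.
Then Q* = 1271.3 - 2(528) = 215.3.
Total revenue = P* × Q* = 528 × 215.3 = 113678.4.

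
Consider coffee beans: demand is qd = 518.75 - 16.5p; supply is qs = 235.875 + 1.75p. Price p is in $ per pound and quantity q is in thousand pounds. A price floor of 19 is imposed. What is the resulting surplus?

At p = 19: qd = 205.25 and qs = 269.125.
Surplus = qs - qd = 269.125 - 205.25 = 63.875.

Surplus = 63.875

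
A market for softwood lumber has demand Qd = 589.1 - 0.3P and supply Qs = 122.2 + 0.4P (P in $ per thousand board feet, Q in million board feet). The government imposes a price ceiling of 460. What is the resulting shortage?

Evaluating both curves at the ceiling price 460 gives Qd = 451.1, Qs = 306.2.
Shortage = Qd - Qs = 451.1 - 306.2 = 144.9.

Shortage = 144.9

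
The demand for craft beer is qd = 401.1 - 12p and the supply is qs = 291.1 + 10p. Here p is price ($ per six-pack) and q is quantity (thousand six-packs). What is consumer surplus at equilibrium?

The market clears where 401.1 - 12p = 291.1 + 10p. Rearranging, 22p = 110, hence p* = 5.
From the demand curve, q* = 401.1 - 12(5) = 341.1.
Demand choke price (qd = 0): p = 401.1/12 = 33.425. Consumer surplus = ½ × (33.425 - 5) × 341.1 = 4847.88375.

Consumer surplus = 4847.88375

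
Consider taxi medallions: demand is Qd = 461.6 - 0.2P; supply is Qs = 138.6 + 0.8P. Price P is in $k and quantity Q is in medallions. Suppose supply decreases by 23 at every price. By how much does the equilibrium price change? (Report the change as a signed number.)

ΔP = 23

Set Qd = Qs: 461.6 - 0.2P = 138.6 + 0.8P, so 323 = P and P* = 323.
Plugging P* into demand: Q* = 461.6 - 0.2(323) = 397.
After the shift, supply is Qs = 115.6 + 0.8P.
The new intersection has 346 = P, i.e. P = 346, Q = 392.4.
ΔP = 346 - 323 = 23.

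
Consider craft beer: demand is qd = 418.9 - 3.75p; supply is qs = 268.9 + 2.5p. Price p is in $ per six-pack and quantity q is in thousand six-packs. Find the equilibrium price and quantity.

p* = 24, q* = 328.9

The market clears where 418.9 - 3.75p = 268.9 + 2.5p. Rearranging, 6.25p = 150, hence p* = 24.
Plugging p* into demand: q* = 418.9 - 3.75(24) = 328.9.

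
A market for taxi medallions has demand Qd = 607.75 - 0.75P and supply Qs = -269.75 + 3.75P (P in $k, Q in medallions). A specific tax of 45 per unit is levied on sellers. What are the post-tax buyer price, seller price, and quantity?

Sellers keep P_s = P_b - 45 per unit, so supply in terms of the buyer price is Qs = -438.5 + 3.75P_b.
Market clearing requires 607.75 - 0.75P_b = -438.5 + 3.75P_b; hence 1046.25 = 4.5P_b and P_b = 232.5.
Then P_s = 232.5 - 45 = 187.5 and Q = 607.75 - 0.75(232.5) = 433.375.

P_b = 232.5, P_s = 187.5, Q = 433.375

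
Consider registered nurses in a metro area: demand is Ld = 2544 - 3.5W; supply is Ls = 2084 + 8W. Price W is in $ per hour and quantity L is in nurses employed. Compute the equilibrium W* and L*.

Equating demand and supply, 2544 - 3.5W = 2084 + 8W gives 11.5W = 460, so W* = 40.
Plugging W* into demand: L* = 2544 - 3.5(40) = 2404.

W* = 40, L* = 2404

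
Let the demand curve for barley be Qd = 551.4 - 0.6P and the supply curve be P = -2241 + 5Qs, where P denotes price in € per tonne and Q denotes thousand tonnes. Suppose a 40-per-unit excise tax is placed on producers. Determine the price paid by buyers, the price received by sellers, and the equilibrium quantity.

P_b = 139, P_s = 99, Q = 468

In direct form, Qs = 448.2 + 0.2P.
Producers keep P_s = P_b - 40 per unit, so supply in terms of the buyer price is Qs = 440.2 + 0.2P_b.
Market clearing requires 551.4 - 0.6P_b = 440.2 + 0.2P_b; hence 111.2 = 0.8P_b and P_b = 139.
So P_s = 99 and the quantity traded is Q = 551.4 - 0.6(139) = 468.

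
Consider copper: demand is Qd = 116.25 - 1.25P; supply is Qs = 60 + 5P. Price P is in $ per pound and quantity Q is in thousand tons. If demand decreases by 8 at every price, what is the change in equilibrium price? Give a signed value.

The market clears where 116.25 - 1.25P = 60 + 5P. Rearranging, 6.25P = 56.25, hence P* = 9.
From the demand curve, Q* = 116.25 - 1.25(9) = 105.
After the shift, demand is Qd = 108.25 - 1.25P.
New equilibrium: 48.25 = 6.25P, so P = 7.72 and Q = 98.6.
ΔP = 7.72 - 9 = -1.28.

ΔP = -1.28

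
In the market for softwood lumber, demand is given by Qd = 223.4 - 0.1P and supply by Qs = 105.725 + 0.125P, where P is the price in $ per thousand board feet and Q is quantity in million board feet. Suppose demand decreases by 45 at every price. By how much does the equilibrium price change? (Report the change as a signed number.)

ΔP = -200

At equilibrium Qd = Qs, so 223.4 - 0.1P = 105.725 + 0.125P; collecting terms, 117.675 = 0.225P and P* = 523.
Substitute back: Q* = 223.4 - 0.1(523) = 171.1.
After the shift, demand is Qd = 178.4 - 0.1P.
New equilibrium: 72.675 = 0.225P, so P = 323 and Q = 146.1.
ΔP = 323 - 523 = -200.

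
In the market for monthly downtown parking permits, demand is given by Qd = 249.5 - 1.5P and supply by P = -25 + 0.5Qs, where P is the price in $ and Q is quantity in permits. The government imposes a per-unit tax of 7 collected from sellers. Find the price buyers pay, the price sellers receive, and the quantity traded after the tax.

P_b = 61, P_s = 54, Q = 158

Rewriting in direct form: Qs = 50 + 2P.
Sellers keep P_s = P_b - 7 per unit, so supply in terms of the buyer price is Qs = 36 + 2P_b.
Set Qd = Qs: 249.5 - 1.5P_b = 36 + 2P_b, so 213.5 = 3.5P_b and P_b = 61.
Then P_s = 61 - 7 = 54 and Q = 249.5 - 1.5(61) = 158.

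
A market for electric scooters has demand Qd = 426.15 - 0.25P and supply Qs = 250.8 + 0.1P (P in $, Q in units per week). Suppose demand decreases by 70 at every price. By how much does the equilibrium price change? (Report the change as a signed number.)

Set Qd = Qs: 426.15 - 0.25P = 250.8 + 0.1P, so 175.35 = 0.35P and P* = 501.
From the demand curve, Q* = 426.15 - 0.25(501) = 300.9.
After the shift, demand is Qd = 356.15 - 0.25P.
New equilibrium: 105.35 = 0.35P, so P = 301 and Q = 280.9.
ΔP = 301 - 501 = -200.

ΔP = -200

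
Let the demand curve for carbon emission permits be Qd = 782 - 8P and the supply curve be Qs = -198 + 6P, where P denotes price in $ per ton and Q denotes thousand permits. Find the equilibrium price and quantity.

P* = 70, Q* = 222

Equating demand and supply, 782 - 8P = -198 + 6P gives 14P = 980, so P* = 70.
Then Q* = 782 - 8(70) = 222.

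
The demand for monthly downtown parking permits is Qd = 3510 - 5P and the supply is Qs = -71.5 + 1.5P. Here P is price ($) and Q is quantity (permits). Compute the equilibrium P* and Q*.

At equilibrium Qd = Qs, so 3510 - 5P = -71.5 + 1.5P; collecting terms, 3581.5 = 6.5P and P* = 551.
From the demand curve, Q* = 3510 - 5(551) = 755.

P* = 551, Q* = 755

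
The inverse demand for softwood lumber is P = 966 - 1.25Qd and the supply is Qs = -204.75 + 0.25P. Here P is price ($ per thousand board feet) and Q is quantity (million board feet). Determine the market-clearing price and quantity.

P* = 931, Q* = 28

Solving each curve for Q: Qd = 772.8 - 0.8P.
Equating demand and supply, 772.8 - 0.8P = -204.75 + 0.25P gives 1.05P = 977.55, so P* = 931.
From the demand curve, Q* = 772.8 - 0.8(931) = 28.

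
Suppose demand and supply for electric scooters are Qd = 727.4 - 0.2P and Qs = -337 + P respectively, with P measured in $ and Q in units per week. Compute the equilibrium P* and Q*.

The market clears where 727.4 - 0.2P = -337 + P. Rearranging, 1.2P = 1064.4, hence P* = 887.
Then Q* = 727.4 - 0.2(887) = 550.

P* = 887, Q* = 550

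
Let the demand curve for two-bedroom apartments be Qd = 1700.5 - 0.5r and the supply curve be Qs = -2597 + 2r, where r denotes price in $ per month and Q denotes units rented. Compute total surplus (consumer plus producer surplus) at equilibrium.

Total surplus = 884101.25

Set Qd = Qs: 1700.5 - 0.5r = -2597 + 2r, so 4297.5 = 2.5r and r* = 1719.
Plugging r* into demand: Q* = 1700.5 - 0.5(1719) = 841.
Demand choke price = 3401; supply choke price = 1298.5. CS = ½(3401 - 1719)(841) = 707281; PS = ½(1719 - 1298.5)(841) = 176820.25. Total surplus = 884101.25.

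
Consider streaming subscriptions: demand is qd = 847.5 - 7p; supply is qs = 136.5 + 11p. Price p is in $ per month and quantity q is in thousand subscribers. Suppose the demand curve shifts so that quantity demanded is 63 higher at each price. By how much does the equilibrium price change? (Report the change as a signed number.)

Δp = 3.5

The market clears where 847.5 - 7p = 136.5 + 11p. Rearranging, 18p = 711, hence p* = 39.5.
Substitute back: q* = 847.5 - 7(39.5) = 571.
After the shift, demand is qd = 910.5 - 7p.
The new intersection has 774 = 18p, i.e. p = 43, q = 609.5.
Δp = 43 - 39.5 = 3.5.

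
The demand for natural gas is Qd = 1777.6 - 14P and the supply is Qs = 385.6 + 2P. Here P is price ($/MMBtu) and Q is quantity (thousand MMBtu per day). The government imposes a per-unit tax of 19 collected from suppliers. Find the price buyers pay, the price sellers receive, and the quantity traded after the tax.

P_b = 89.375, P_s = 70.375, Q = 526.35

The tax drives a wedge P_b - P_s = 19. Substituting P_s = P_b - 19 into supply: Qs = 347.6 + 2P_b.
Market clearing requires 1777.6 - 14P_b = 347.6 + 2P_b; hence 1430 = 16P_b and P_b = 89.375.
So P_s = 70.375 and the quantity traded is Q = 1777.6 - 14(89.375) = 526.35.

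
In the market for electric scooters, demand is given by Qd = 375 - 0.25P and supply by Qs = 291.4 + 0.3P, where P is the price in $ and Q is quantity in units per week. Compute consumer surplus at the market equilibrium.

At equilibrium Qd = Qs, so 375 - 0.25P = 291.4 + 0.3P; collecting terms, 83.6 = 0.55P and P* = 152.
Substitute back: Q* = 375 - 0.25(152) = 337.
Demand choke price (Qd = 0): P = 375/0.25 = 1500. Consumer surplus = ½ × (1500 - 152) × 337 = 227138.

Consumer surplus = 227138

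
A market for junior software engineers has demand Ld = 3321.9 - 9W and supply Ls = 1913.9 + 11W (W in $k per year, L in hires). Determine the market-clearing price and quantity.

W* = 70.4, L* = 2688.3

The market clears where 3321.9 - 9W = 1913.9 + 11W. Rearranging, 20W = 1408, hence W* = 70.4.
From the demand curve, L* = 3321.9 - 9(70.4) = 2688.3.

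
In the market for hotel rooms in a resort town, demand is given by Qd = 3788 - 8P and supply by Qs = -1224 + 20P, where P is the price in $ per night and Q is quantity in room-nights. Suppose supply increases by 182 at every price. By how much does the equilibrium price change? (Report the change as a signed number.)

ΔP = -6.5

The market clears where 3788 - 8P = -1224 + 20P. Rearranging, 28P = 5012, hence P* = 179.
Then Q* = 3788 - 8(179) = 2356.
After the shift, supply is Qs = -1042 + 20P.
New equilibrium: 4830 = 28P, so P = 172.5 and Q = 2408.
ΔP = 172.5 - 179 = -6.5.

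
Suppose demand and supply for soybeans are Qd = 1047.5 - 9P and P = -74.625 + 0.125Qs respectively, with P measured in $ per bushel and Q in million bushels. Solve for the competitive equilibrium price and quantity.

Solving each curve for Q: Qs = 597 + 8P.
Set Qd = Qs: 1047.5 - 9P = 597 + 8P, so 450.5 = 17P and P* = 26.5.
Substitute back: Q* = 1047.5 - 9(26.5) = 809.

P* = 26.5, Q* = 809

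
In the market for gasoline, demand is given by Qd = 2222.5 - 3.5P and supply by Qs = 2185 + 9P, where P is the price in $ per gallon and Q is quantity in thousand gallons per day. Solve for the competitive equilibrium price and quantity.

P* = 3, Q* = 2212

The market clears where 2222.5 - 3.5P = 2185 + 9P. Rearranging, 12.5P = 37.5, hence P* = 3.
Plugging P* into demand: Q* = 2222.5 - 3.5(3) = 2212.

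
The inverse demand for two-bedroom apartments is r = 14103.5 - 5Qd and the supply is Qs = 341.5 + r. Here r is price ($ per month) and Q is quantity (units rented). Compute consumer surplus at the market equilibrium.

Rewriting in direct form: Qd = 2820.7 - 0.2r.
Equating demand and supply, 2820.7 - 0.2r = 341.5 + r gives 1.2r = 2479.2, so r* = 2066.
Substitute back: Q* = 2820.7 - 0.2(2066) = 2407.5.
Demand choke price (Qd = 0): r = 2820.7/0.2 = 14103.5. Consumer surplus = ½ × (14103.5 - 2066) × 2407.5 = 14490140.625.

Consumer surplus = 14490140.625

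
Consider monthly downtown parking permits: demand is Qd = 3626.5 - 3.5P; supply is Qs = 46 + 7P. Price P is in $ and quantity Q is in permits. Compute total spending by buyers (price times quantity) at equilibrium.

The market clears where 3626.5 - 3.5P = 46 + 7P. Rearranging, 10.5P = 3580.5, hence P* = 341.
Plugging P* into demand: Q* = 3626.5 - 3.5(341) = 2433.
Total spending by buyers = P* × Q* = 341 × 2433 = 829653.

Total spending by buyers = 829653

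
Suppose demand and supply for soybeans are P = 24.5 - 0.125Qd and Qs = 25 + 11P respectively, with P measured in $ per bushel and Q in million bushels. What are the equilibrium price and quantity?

Inverting to quantity form: Qd = 196 - 8P.
Set Qd = Qs: 196 - 8P = 25 + 11P, so 171 = 19P and P* = 9.
Plugging P* into demand: Q* = 196 - 8(9) = 124.

P* = 9, Q* = 124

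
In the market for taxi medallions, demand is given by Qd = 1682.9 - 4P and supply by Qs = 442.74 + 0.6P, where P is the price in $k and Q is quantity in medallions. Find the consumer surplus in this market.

Consumer surplus = 45677.53125

Equating demand and supply, 1682.9 - 4P = 442.74 + 0.6P gives 4.6P = 1240.16, so P* = 269.6.
Substitute back: Q* = 1682.9 - 4(269.6) = 604.5.
Demand choke price (Qd = 0): P = 1682.9/4 = 420.725. Consumer surplus = ½ × (420.725 - 269.6) × 604.5 = 45677.53125.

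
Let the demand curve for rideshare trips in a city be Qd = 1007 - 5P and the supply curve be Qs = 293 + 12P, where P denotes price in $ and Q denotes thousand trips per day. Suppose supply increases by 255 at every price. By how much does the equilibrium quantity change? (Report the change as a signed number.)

ΔQ = 75

At equilibrium Qd = Qs, so 1007 - 5P = 293 + 12P; collecting terms, 714 = 17P and P* = 42.
Substitute back: Q* = 1007 - 5(42) = 797.
After the shift, supply is Qs = 548 + 12P.
Re-solving, 17P = 459 gives P = 27 and Q = 872.
ΔQ = 872 - 797 = 75.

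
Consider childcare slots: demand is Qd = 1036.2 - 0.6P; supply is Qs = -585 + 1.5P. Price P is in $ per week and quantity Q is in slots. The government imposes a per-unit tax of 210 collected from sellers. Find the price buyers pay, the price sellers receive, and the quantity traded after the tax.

P_b = 922, P_s = 712, Q = 483

With a tax of 210 on sellers, they supply based on the net price P_s = P_b - 210, so Qs = -900 + 1.5P_b.
Set Qd = Qs: 1036.2 - 0.6P_b = -900 + 1.5P_b, so 1936.2 = 2.1P_b and P_b = 922.
So P_s = 712 and the quantity traded is Q = 1036.2 - 0.6(922) = 483.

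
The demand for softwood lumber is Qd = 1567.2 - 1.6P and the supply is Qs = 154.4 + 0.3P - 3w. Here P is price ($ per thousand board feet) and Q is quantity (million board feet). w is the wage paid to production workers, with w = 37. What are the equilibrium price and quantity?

P* = 802, Q* = 284

With w = 37, supply is Qs = 43.4 + 0.3P.
The market clears where 1567.2 - 1.6P = 43.4 + 0.3P. Rearranging, 1.9P = 1523.8, hence P* = 802.
Plugging P* into demand: Q* = 1567.2 - 1.6(802) = 284.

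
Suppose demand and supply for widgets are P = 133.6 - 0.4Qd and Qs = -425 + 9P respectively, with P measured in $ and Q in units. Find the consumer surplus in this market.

Rewriting in direct form: Qd = 334 - 2.5P.
At equilibrium Qd = Qs, so 334 - 2.5P = -425 + 9P; collecting terms, 759 = 11.5P and P* = 66.
Plugging P* into demand: Q* = 334 - 2.5(66) = 169.
Demand choke price (Qd = 0): P = 334/2.5 = 133.6. Consumer surplus = ½ × (133.6 - 66) × 169 = 5712.2.

Consumer surplus = 5712.2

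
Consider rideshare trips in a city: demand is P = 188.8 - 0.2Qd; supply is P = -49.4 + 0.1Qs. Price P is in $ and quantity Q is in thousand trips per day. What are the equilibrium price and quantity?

P* = 30, Q* = 794

Solving each curve for Q: Qd = 944 - 5P and Qs = 494 + 10P.
The market clears where 944 - 5P = 494 + 10P. Rearranging, 15P = 450, hence P* = 30.
From the demand curve, Q* = 944 - 5(30) = 794.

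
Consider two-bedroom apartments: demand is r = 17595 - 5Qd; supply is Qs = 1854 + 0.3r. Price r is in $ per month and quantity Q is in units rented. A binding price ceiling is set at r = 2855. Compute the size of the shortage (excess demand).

Inverting to quantity form: Qd = 3519 - 0.2r.
Evaluating both curves at the ceiling price 2855 gives Qd = 2948, Qs = 2710.5.
Shortage = Qd - Qs = 2948 - 2710.5 = 237.5.

Shortage = 237.5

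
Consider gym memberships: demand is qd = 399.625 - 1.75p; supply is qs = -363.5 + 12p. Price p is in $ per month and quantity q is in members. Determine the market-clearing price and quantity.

The market clears where 399.625 - 1.75p = -363.5 + 12p. Rearranging, 13.75p = 763.125, hence p* = 55.5.
Then q* = 399.625 - 1.75(55.5) = 302.5.

p* = 55.5, q* = 302.5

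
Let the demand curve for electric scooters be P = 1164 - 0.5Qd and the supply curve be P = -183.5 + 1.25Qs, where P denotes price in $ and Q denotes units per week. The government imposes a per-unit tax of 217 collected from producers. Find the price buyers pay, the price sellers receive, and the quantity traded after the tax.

In direct form, Qd = 2328 - 2P and Qs = 146.8 + 0.8P.
The tax drives a wedge P_b - P_s = 217. Substituting P_s = P_b - 217 into supply: Qs = -26.8 + 0.8P_b.
Market clearing requires 2328 - 2P_b = -26.8 + 0.8P_b; hence 2354.8 = 2.8P_b and P_b = 841.
Then P_s = 841 - 217 = 624 and Q = 2328 - 2(841) = 646.

P_b = 841, P_s = 624, Q = 646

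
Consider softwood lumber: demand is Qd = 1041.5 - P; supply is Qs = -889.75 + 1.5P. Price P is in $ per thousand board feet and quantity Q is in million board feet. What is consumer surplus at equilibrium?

Consumer surplus = 36180.5

Set Qd = Qs: 1041.5 - P = -889.75 + 1.5P, so 1931.25 = 2.5P and P* = 772.5.
Substitute back: Q* = 1041.5 - 772.5 = 269.
Demand choke price (Qd = 0): P = 1041.5. Consumer surplus = ½ × (1041.5 - 772.5) × 269 = 36180.5.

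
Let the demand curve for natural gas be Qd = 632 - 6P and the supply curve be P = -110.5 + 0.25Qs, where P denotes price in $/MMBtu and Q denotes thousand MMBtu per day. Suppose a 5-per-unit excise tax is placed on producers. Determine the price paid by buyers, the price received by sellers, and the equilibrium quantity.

Solving each curve for Q: Qs = 442 + 4P.
The tax drives a wedge P_b - P_s = 5. Substituting P_s = P_b - 5 into supply: Qs = 422 + 4P_b.
Set Qd = Qs: 632 - 6P_b = 422 + 4P_b, so 210 = 10P_b and P_b = 21.
Then P_s = 21 - 5 = 16 and Q = 632 - 6(21) = 506.

P_b = 21, P_s = 16, Q = 506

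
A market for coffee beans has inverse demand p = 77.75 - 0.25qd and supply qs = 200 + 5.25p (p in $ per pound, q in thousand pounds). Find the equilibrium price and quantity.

p* = 12, q* = 263

Solving each curve for q: qd = 311 - 4p.
Set qd = qs: 311 - 4p = 200 + 5.25p, so 111 = 9.25p and p* = 12.
Then q* = 311 - 4(12) = 263.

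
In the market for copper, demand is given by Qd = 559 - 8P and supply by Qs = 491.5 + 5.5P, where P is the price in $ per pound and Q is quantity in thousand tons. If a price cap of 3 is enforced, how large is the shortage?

Shortage = 27

With P fixed at 3, quantity demanded is 535 and quantity supplied is 508.
Shortage = Qd - Qs = 535 - 508 = 27.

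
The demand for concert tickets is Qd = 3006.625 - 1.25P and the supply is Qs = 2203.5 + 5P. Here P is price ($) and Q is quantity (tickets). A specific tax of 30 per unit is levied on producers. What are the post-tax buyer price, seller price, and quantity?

With a tax of 30 on producers, they supply based on the net price P_s = P_b - 30, so Qs = 2053.5 + 5P_b.
Equate demand and the shifted supply: 3006.625 - 1.25P_b = 2053.5 + 5P_b, giving 6.25P_b = 953.125, so P_b = 152.5.
Then P_s = 152.5 - 30 = 122.5 and Q = 3006.625 - 1.25(152.5) = 2816.

P_b = 152.5, P_s = 122.5, Q = 2816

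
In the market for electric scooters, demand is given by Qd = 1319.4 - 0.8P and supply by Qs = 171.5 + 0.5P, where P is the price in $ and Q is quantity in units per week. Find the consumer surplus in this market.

Equating demand and supply, 1319.4 - 0.8P = 171.5 + 0.5P gives 1.3P = 1147.9, so P* = 883.
Then Q* = 1319.4 - 0.8(883) = 613.
Demand choke price (Qd = 0): P = 1319.4/0.8 = 1649.25. Consumer surplus = ½ × (1649.25 - 883) × 613 = 234855.625.

Consumer surplus = 234855.625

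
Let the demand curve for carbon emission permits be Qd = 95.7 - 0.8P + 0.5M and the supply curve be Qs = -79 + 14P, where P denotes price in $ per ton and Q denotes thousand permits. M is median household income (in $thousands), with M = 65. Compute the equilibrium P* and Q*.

With M = 65, demand is Qd = 128.2 - 0.8P.
At equilibrium Qd = Qs, so 128.2 - 0.8P = -79 + 14P; collecting terms, 207.2 = 14.8P and P* = 14.
From the demand curve, Q* = 128.2 - 0.8(14) = 117.

P* = 14, Q* = 117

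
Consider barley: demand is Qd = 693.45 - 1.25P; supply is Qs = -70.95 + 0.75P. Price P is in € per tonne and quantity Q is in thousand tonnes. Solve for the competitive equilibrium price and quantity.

The market clears where 693.45 - 1.25P = -70.95 + 0.75P. Rearranging, 2P = 764.4, hence P* = 382.2.
Then Q* = 693.45 - 1.25(382.2) = 215.7.

P* = 382.2, Q* = 215.7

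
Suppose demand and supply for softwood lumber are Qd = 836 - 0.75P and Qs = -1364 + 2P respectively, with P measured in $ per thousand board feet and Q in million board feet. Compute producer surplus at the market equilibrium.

The market clears where 836 - 0.75P = -1364 + 2P. Rearranging, 2.75P = 2200, hence P* = 800.
Then Q* = 836 - 0.75(800) = 236.
Supply choke price (Qs = 0): P = 682. Producer surplus = ½ × (800 - 682) × 236 = 13924.

Producer surplus = 13924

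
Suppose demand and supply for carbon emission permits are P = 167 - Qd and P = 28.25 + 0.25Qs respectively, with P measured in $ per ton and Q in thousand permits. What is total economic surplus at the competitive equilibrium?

Total surplus = 7700.625

Inverting to quantity form: Qd = 167 - P and Qs = -113 + 4P.
At equilibrium Qd = Qs, so 167 - P = -113 + 4P; collecting terms, 280 = 5P and P* = 56.
Substitute back: Q* = 167 - 56 = 111.
Demand choke price = 167; supply choke price = 28.25. CS = ½(167 - 56)(111) = 6160.5; PS = ½(56 - 28.25)(111) = 1540.125. Total surplus = 7700.625.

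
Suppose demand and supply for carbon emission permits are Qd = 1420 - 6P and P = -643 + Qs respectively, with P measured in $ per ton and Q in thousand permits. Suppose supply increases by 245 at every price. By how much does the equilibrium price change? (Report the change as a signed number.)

Inverting to quantity form: Qs = 643 + P.
Equating demand and supply, 1420 - 6P = 643 + P gives 7P = 777, so P* = 111.
Substitute back: Q* = 1420 - 6(111) = 754.
After the shift, supply is Qs = 888 + P.
New equilibrium: 532 = 7P, so P = 76 and Q = 964.
ΔP = 76 - 111 = -35.

ΔP = -35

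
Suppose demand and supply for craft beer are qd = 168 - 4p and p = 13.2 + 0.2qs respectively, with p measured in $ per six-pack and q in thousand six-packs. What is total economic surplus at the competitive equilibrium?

Total surplus = 921.6

In direct form, qs = -66 + 5p.
Set qd = qs: 168 - 4p = -66 + 5p, so 234 = 9p and p* = 26.
Plugging p* into demand: q* = 168 - 4(26) = 64.
Demand choke price = 42; supply choke price = 13.2. CS = ½(42 - 26)(64) = 512; PS = ½(26 - 13.2)(64) = 409.6. Total surplus = 921.6.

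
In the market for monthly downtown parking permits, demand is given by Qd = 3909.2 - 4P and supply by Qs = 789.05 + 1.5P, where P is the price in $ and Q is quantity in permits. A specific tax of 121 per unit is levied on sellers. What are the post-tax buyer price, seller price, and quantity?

P_b = 600.3, P_s = 479.3, Q = 1508

With a tax of 121 on sellers, they supply based on the net price P_s = P_b - 121, so Qs = 607.55 + 1.5P_b.
Set Qd = Qs: 3909.2 - 4P_b = 607.55 + 1.5P_b, so 3301.65 = 5.5P_b and P_b = 600.3.
So P_s = 479.3 and the quantity traded is Q = 3909.2 - 4(600.3) = 1508.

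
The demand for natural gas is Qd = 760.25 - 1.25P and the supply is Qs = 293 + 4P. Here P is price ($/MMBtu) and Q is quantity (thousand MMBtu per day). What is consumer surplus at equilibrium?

Consumer surplus = 168480.4

Equating demand and supply, 760.25 - 1.25P = 293 + 4P gives 5.25P = 467.25, so P* = 89.
Then Q* = 760.25 - 1.25(89) = 649.
Demand choke price (Qd = 0): P = 760.25/1.25 = 608.2. Consumer surplus = ½ × (608.2 - 89) × 649 = 168480.4.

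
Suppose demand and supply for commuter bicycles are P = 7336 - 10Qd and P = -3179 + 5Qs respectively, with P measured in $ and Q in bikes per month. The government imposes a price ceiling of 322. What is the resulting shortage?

Solving each curve for Q: Qd = 733.6 - 0.1P and Qs = 635.8 + 0.2P.
With P fixed at 322, quantity demanded is 701.4 and quantity supplied is 700.2.
Shortage = Qd - Qs = 701.4 - 700.2 = 1.2.

Shortage = 1.2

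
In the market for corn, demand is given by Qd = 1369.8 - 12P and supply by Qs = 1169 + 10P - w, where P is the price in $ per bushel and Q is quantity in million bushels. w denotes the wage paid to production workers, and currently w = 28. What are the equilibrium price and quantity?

P* = 10.4, Q* = 1245

With w = 28, supply is Qs = 1141 + 10P.
Set Qd = Qs: 1369.8 - 12P = 1141 + 10P, so 228.8 = 22P and P* = 10.4.
Then Q* = 1369.8 - 12(10.4) = 1245.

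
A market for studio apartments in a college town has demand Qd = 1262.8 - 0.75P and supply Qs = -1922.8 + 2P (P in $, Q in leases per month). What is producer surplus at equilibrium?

Producer surplus = 38809

The market clears where 1262.8 - 0.75P = -1922.8 + 2P. Rearranging, 2.75P = 3185.6, hence P* = 1158.4.
Then Q* = 1262.8 - 0.75(1158.4) = 394.
Supply choke price (Qs = 0): P = 961.4. Producer surplus = ½ × (1158.4 - 961.4) × 394 = 38809.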